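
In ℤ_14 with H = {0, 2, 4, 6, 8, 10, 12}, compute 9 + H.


9 + H = {9 + h (mod 14) : h ∈ H}
9+0=9, 9+2=11, 9+4=13, 9+6=1, 9+8=3, 9+10=5, 9+12=7
9 + H = {1, 3, 5, 7, 9, 11, 13} = 1 + H

9 + H = {1, 3, 5, 7, 9, 11, 13}


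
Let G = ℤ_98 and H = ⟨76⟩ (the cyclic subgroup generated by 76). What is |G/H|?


|⟨76⟩| = n / gcd(76, 98) = 98 / 2 = 49
H is normal (ℤ_98 is abelian).
|G/H| = |G| / |H| = 98 / 49 = 2

|G/H| = 2


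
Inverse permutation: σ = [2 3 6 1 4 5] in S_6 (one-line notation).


To find σ⁻¹, swap domain and range:
σ(1) = 2 → σ⁻¹(2) = 1
σ(2) = 3 → σ⁻¹(3) = 2
σ(3) = 6 → σ⁻¹(6) = 3
σ(4) = 1 → σ⁻¹(1) = 4
σ(5) = 4 → σ⁻¹(4) = 5
σ(6) = 5 → σ⁻¹(5) = 6

σ⁻¹ = [4 1 2 5 6 3]


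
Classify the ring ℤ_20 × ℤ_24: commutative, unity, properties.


Direct product ring; commutative with unity (1,1); but (1,0)·(0,1) = (0,0) gives zero divisors, so not an integral domain
Commutative: Yes
Integral domain: No
Has unity: Yes

ℤ_20 × ℤ_24: Commutative=Yes, Unity=Yes


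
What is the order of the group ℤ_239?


ℤ_n has n elements.

|ℤ_239| = 239


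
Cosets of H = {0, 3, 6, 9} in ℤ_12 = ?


H = {0, 3, 6, 9}, |H| = 4
Number of cosets = |G|/|H| = 12/4 = 3
0 + H = {0, 3, 6, 9}
1 + H = {1, 4, 7, 10}
2 + H = {2, 5, 8, 11}

Cosets: 0+H={0,3,6,9}; 1+H={1,4,7,10}; 2+H={2,5,8,11}


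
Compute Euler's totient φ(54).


Factor n: 54 = 2 × 3^3
φ(n) = n · ∏(1 - 1/p) over distinct primes p | n
φ(54) = 54 · (1 - 1/2) · (1 - 1/3) = 18

φ(54) = 18


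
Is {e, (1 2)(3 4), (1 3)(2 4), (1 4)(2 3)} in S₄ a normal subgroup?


H = {e, (1 2)(3 4), (1 3)(2 4), (1 4)(2 3)} in S₄
This is the Klein four-group V₄; it is normal in S₄ (it is a union of conjugacy classes)

Yes, normal subgroup


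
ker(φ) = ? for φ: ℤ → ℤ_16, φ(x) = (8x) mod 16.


Kernel = preimage of identity
ker(φ) = {x ∈ ℤ : 8x ≡ 0 (mod 16)}. gcd(8,16) = 8, so 8x ≡ 0 (mod 16) ⟺ x ≡ 0 (mod 16/8 = 2). Hence ker(φ) = 2ℤ

ker(φ) = 2ℤ


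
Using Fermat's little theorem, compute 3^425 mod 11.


Fermat's little theorem: if p is prime and gcd(a,p)=1, then a^(p-1) ≡ 1 (mod p)
p = 11 is prime, gcd(3,11) = 1
Reduce exponent: 425 mod 10 = 5
So 3^425 ≡ 3^5 (mod 11)
3^5 mod 11 = 1

3^425 ≡ 1 (mod 11)


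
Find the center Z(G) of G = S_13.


Z(G) = {g ∈ G | gx = xg for all x ∈ G}
S_n is non-abelian for n ≥ 3; Z(S_13) is trivial

Z(S_13) = {e}


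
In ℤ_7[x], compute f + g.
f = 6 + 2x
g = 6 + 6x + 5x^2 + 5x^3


Add coefficients mod 7:
x^0: 6 + 6 = 5 (mod 7)
x^1: 2 + 6 = 1 (mod 7)
x^2: 0 + 5 = 5 (mod 7)
x^3: 0 + 5 = 5 (mod 7)
Result: 5 + x + 5x^2 + 5x^3

f + g = 5 + x + 5x^2 + 5x^3


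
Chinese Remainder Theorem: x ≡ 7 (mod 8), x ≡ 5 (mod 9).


m₁ = 8, m₂ = 9, gcd = 1, so CRT applies. M = m₁·m₂ = 72
Let M₁ = M/m₁ = 9, M₂ = M/m₂ = 8
Find y₁ ≡ M₁⁻¹ (mod m₁): 9⁻¹ ≡ 1 (mod 8)
Find y₂ ≡ M₂⁻¹ (mod m₂): 8⁻¹ ≡ 8 (mod 9)
x = a₁·M₁·y₁ + a₂·M₂·y₂ = 7·9·1 + 5·8·8 = 383
Reduce mod 72: x ≡ 23
Check: 23 mod 8 = 7 ✓, 23 mod 9 = 5 ✓

x ≡ 23 (mod 72)


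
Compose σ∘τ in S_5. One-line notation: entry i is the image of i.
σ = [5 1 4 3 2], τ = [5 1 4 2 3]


σ∘τ: apply τ first, then σ
1 →τ 5 →σ 2
2 →τ 1 →σ 5
3 →τ 4 →σ 3
4 →τ 2 →σ 1
5 →τ 3 →σ 4

σ∘τ = [2 5 3 1 4]


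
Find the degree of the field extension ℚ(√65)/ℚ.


√65 has minimal polynomial x² - 65 (irreducible over ℚ since 65 is squarefree)

[ℚ(√65)/ℚ] = 2


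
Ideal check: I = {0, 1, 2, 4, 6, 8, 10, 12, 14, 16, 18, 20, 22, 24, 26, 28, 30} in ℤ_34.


Check ideal conditions for I = {0, 1, 2, 4, 6, 8, 10, 12, 14, 16, 18, 20, 22, 24, 26, 28, 30} in ℤ_34:
(1) I is an additive subgroup? No
(2) For r ∈ ℤ_34 and a ∈ I: r·a ∈ I? No  [counterexample: r=2, a=16, r·a mod 34 = 32 ∉ I]

No, I is not an ideal of ℤ_34


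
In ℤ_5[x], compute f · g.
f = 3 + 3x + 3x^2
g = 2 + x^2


Expand and collect like terms; reduce coefficients mod 5:
x^0: 3·2 = 6 ≡ 1 (mod 5)
x^1: 3·0 + 3·2 = 6 ≡ 1 (mod 5)
x^2: 3·1 + 3·0 + 3·2 = 9 ≡ 4 (mod 5)
x^3: 3·1 + 3·0 = 3 ≡ 3 (mod 5)
x^4: 3·1 = 3 ≡ 3 (mod 5)
Result: 1 + x + 4x^2 + 3x^3 + 3x^4

f · g = 1 + x + 4x^2 + 3x^3 + 3x^4


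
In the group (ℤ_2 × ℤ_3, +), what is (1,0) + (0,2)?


Operation: componentwise addition mod (2, 3)
(1,0) + (0,2) = ((a₁+b₁) mod 2, (a₂+b₂) mod 3) with a = (1,0), b = (0,2)

(1,0) + (0,2) = (1,2)


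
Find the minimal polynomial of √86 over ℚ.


√86 satisfies x² - 86 = 0, irreducible over ℚ since 86 is squarefree

Minimal polynomial: x² - 86


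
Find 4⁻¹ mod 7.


Use the extended Euclidean algorithm to write 1 = 4·s + 7·t; then s mod 7 is the inverse.
Euclidean algorithm:
  4 = 0·7 + 4
  7 = 1·4 + 3
  4 = 1·3 + 1
  3 = 3·1 + 0
gcd(4,7) = 1
Back-substitution gives: 4·(2) + 7·(-1) = 1
So 4⁻¹ ≡ 2 ≡ 2 (mod 7)
Check: 4 × 2 = 8 ≡ 1 (mod 7) ✓

4⁻¹ ≡ 2 (mod 7)


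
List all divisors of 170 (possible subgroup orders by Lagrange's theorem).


Lagrange's theorem: |H| divides |G|
|G| = 170
Divisors of 170: 1, 2, 5, 10, 17, 34, 85, 170

Possible subgroup orders: {1, 2, 5, 10, 17, 34, 85, 170}


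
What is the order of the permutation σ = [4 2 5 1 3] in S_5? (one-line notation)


Cycle decomposition: (1 4) (3 5)
Cycle lengths: 2, 2
Order = lcm(2, 2) = 2

ord(σ) = 2


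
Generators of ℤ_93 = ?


g generates ℤ_n iff gcd(g,n) = 1
Prime factors of 93: 3, 31
Generators are g ∈ {1,...,92} not divisible by any of these primes.
Generators: {1, 2, 4, 5, 7, 8, 10, 11, 13, 14, 16, 17, 19, 20, 22, 23, 25, 26, 28, 29, 32, 34, 35, 37, 38, 40, 41, 43, 44, 46, 47, 49, 50, 52, 53, 55, 56, 58, 59, 61, 64, 65, 67, 68, 70, 71, 73, 74, 76, 77, 79, 80, 82, 83, 85, 86, 88, 89, 91, 92}
Number of generators = φ(93) = 60

Generators of ℤ_93 = {1, 2, 4, 5, 7, 8, 10, 11, 13, 14, 16, 17, 19, 20, 22, 23, 25, 26, 28, 29, 32, 34, 35, 37, 38, 40, 41, 43, 44, 46, 47, 49, 50, 52, 53, 55, 56, 58, 59, 61, 64, 65, 67, 68, 70, 71, 73, 74, 76, 77, 79, 80, 82, 83, 85, 86, 88, 89, 91, 92}


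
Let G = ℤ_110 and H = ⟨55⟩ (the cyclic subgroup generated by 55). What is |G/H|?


|⟨55⟩| = n / gcd(55, 110) = 110 / 55 = 2
H is normal (ℤ_110 is abelian).
|G/H| = |G| / |H| = 110 / 2 = 55

|G/H| = 55


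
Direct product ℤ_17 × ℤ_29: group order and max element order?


|ℤ_17 × ℤ_29| = 17 × 29 = 493
Max element order = lcm(17,29) = 493
Cyclic? Yes (gcd=1)

|ℤ_17×ℤ_29| = 493, max element order = 493


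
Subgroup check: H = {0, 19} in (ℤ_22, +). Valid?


Subgroup test for H = {0, 19} in (ℤ_22, +):
(1) 0 ∈ H? Yes
(2) Closure: for all a,b ∈ H, (a+b) mod 22 ∈ H? No  [counterexample: 19 + 19 = 16 ∉ H]
(3) Inverses: for all a ∈ H, -a mod 22 ∈ H? No

No, H is not a subgroup of ℤ_22


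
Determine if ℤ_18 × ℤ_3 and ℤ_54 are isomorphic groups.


Comparing ℤ_18 × ℤ_3 and ℤ_54:
gcd(18,3) = 3 ≠ 1. Max element order in ℤ_18×ℤ_3 is lcm(18,3) = 18 < 54, so it has no element of order 54

No, ℤ_18 × ℤ_3 ≇ ℤ_54


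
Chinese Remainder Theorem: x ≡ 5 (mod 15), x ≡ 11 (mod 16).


m₁ = 15, m₂ = 16, gcd = 1, so CRT applies. M = m₁·m₂ = 240
Let M₁ = M/m₁ = 16, M₂ = M/m₂ = 15
Find y₁ ≡ M₁⁻¹ (mod m₁): 16⁻¹ ≡ 1 (mod 15)
Find y₂ ≡ M₂⁻¹ (mod m₂): 15⁻¹ ≡ 15 (mod 16)
x = a₁·M₁·y₁ + a₂·M₂·y₂ = 5·16·1 + 11·15·15 = 2555
Reduce mod 240: x ≡ 155
Check: 155 mod 15 = 5 ✓, 155 mod 16 = 11 ✓

x ≡ 155 (mod 240)


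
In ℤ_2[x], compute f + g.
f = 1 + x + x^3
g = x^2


Add coefficients mod 2:
x^0: 1 + 0 = 1 (mod 2)
x^1: 1 + 0 = 1 (mod 2)
x^2: 0 + 1 = 1 (mod 2)
x^3: 1 + 0 = 1 (mod 2)
Result: 1 + x + x^2 + x^3

f + g = 1 + x + x^2 + x^3


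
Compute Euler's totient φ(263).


Factor n: 263 = 263
φ(n) = n · ∏(1 - 1/p) over distinct primes p | n
φ(263) = 263 · (1 - 1/263) = 262

φ(263) = 262


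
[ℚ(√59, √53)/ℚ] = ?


[ℚ(√59,√53):ℚ] = [ℚ(√59,√53):ℚ(√59)]·[ℚ(√59):ℚ] = 2·2 = 4

[ℚ(√59, √53)/ℚ] = 4


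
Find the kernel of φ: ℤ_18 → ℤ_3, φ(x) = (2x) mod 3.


Kernel = preimage of identity
ker(φ) = {x ∈ ℤ_18 : 2x ≡ 0 (mod 3)}. Since 3 | 18, φ is well-defined. The kernel is the cyclic subgroup ⟨3⟩ of ℤ_18 (order 6), i.e. {0, 3, 6, 9, 12, 15}

ker(φ) = {0, 3, 6, 9, 12, 15}


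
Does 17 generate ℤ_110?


g generates ℤ_n iff gcd(g, n) = 1
gcd(17, 110) = 1
Since gcd = 1, 17 is a generator.

Yes, 17 generates ℤ_110


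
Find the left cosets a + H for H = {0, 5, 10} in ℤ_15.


H = {0, 5, 10}, |H| = 3
Number of cosets = |G|/|H| = 15/3 = 5
0 + H = {0, 5, 10}
1 + H = {1, 6, 11}
2 + H = {2, 7, 12}
3 + H = {3, 8, 13}
4 + H = {4, 9, 14}

Cosets: 0+H={0,5,10}; 1+H={1,6,11}; 2+H={2,7,12}; 3+H={3,8,13}; 4+H={4,9,14}


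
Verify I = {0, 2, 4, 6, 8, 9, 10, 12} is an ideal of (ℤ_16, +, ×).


Check ideal conditions for I = {0, 2, 4, 6, 8, 9, 10, 12} in ℤ_16:
(1) I is an additive subgroup? No
(2) For r ∈ ℤ_16 and a ∈ I: r·a ∈ I? No  [counterexample: r=3, a=9, r·a mod 16 = 11 ∉ I]

No, I is not an ideal of ℤ_16


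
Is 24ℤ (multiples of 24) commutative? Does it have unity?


24ℤ is a commutative ring under +,× but has no multiplicative identity (1 ∉ 24ℤ); it has no zero divisors, but without unity it is not an integral domain
Commutative: Yes
Integral domain: No
Has unity: No

24ℤ (multiples of 24): Commutative=Yes, Unity=No


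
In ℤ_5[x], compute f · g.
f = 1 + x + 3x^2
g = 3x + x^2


Expand and collect like terms; reduce coefficients mod 5:
x^0: 1·0 = 0 ≡ 0 (mod 5)
x^1: 1·3 + 1·0 = 3 ≡ 3 (mod 5)
x^2: 1·1 + 1·3 + 3·0 = 4 ≡ 4 (mod 5)
x^3: 1·1 + 3·3 = 10 ≡ 0 (mod 5)
x^4: 3·1 = 3 ≡ 3 (mod 5)
Result: 3x + 4x^2 + 3x^4

f · g = 3x + 4x^2 + 3x^4


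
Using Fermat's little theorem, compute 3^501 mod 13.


Fermat's little theorem: if p is prime and gcd(a,p)=1, then a^(p-1) ≡ 1 (mod p)
p = 13 is prime, gcd(3,13) = 1
Reduce exponent: 501 mod 12 = 9
So 3^501 ≡ 3^9 (mod 13)
3^9 mod 13 = 1

3^501 ≡ 1 (mod 13)


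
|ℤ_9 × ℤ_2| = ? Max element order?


|ℤ_9 × ℤ_2| = 9 × 2 = 18
Max element order = lcm(9,2) = 18
Cyclic? Yes (gcd=1)

|ℤ_9×ℤ_2| = 18, max element order = 18


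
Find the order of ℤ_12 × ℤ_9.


|A × B| = |A| · |B|
|ℤ_12 × ℤ_9| = 12 × 9 = 108

|ℤ_12 × ℤ_9| = 108


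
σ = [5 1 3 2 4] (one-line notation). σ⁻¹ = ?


To find σ⁻¹, swap domain and range:
σ(1) = 5 → σ⁻¹(5) = 1
σ(2) = 1 → σ⁻¹(1) = 2
σ(3) = 3 → σ⁻¹(3) = 3
σ(4) = 2 → σ⁻¹(2) = 4
σ(5) = 4 → σ⁻¹(4) = 5

σ⁻¹ = [2 4 3 5 1]


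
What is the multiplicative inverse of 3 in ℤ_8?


Use the extended Euclidean algorithm to write 1 = 3·s + 8·t; then s mod 8 is the inverse.
Euclidean algorithm:
  3 = 0·8 + 3
  8 = 2·3 + 2
  3 = 1·2 + 1
  2 = 2·1 + 0
gcd(3,8) = 1
Back-substitution gives: 3·(3) + 8·(-1) = 1
So 3⁻¹ ≡ 3 ≡ 3 (mod 8)
Check: 3 × 3 = 9 ≡ 1 (mod 8) ✓

3⁻¹ ≡ 3 (mod 8)


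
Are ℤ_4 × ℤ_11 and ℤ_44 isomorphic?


Comparing ℤ_4 × ℤ_11 and ℤ_44:
gcd(4,11) = 1, so ℤ_4 × ℤ_11 ≅ ℤ_44 (CRT)

Yes, ℤ_4 × ℤ_11 ≅ ℤ_44


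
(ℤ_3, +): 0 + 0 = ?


Operation: addition mod 3
0 + 0 = (a + b) mod 3 with a = 0, b = 0

0 + 0 = 0


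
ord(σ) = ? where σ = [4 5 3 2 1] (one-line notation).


Cycle decomposition: (1 4 2 5)
Cycle lengths: 4
Order = lcm(4) = 4

ord(σ) = 4


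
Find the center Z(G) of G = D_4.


Z(G) = {g ∈ G | gx = xg for all x ∈ G}
For even n, Z(D_n) = {e, r^(n/2)}: the 180° rotation r^2 commutes with every reflection and rotation

Z(D_4) = {e, r^2}


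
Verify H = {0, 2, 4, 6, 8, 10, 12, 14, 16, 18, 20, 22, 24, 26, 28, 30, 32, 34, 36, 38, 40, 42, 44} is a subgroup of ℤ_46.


Subgroup test for H = {0, 2, 4, 6, 8, 10, 12, 14, 16, 18, 20, 22, 24, 26, 28, 30, 32, 34, 36, 38, 40, 42, 44} in (ℤ_46, +):
(1) 0 ∈ H? Yes
(2) Closure: for all a,b ∈ H, (a+b) mod 46 ∈ H? Yes
(3) Inverses: for all a ∈ H, -a mod 46 ∈ H? Yes

Yes, H is a subgroup of ℤ_46


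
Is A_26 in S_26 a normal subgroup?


H = A_26 in S_26
A_26 has index 2 in S_26, and every subgroup of index 2 is normal

Yes, normal subgroup


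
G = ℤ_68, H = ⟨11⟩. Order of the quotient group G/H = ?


|⟨11⟩| = n / gcd(11, 68) = 68 / 1 = 68
H is normal (ℤ_68 is abelian).
|G/H| = |G| / |H| = 68 / 68 = 1

|G/H| = 1


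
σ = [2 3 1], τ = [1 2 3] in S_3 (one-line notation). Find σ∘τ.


σ∘τ: apply τ first, then σ
1 →τ 1 →σ 2
2 →τ 2 →σ 3
3 →τ 3 →σ 1

σ∘τ = [2 3 1]


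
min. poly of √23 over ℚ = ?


√23 satisfies x² - 23 = 0, irreducible over ℚ since 23 is squarefree

Minimal polynomial: x² - 23


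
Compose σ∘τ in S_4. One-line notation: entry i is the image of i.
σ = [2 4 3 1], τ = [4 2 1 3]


σ∘τ: apply τ first, then σ
1 →τ 4 →σ 1
2 →τ 2 →σ 4
3 →τ 1 →σ 2
4 →τ 3 →σ 3

σ∘τ = [1 4 2 3]


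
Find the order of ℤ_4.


ℤ_n has n elements.

|ℤ_4| = 4


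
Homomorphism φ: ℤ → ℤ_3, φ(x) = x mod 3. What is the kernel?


Kernel = preimage of identity
ker(φ) = {x ∈ ℤ : x ≡ 0 (mod 3)} = 3ℤ = {0, ±3, ±6, ...}

ker(φ) = 3ℤ


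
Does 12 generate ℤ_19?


g generates ℤ_n iff gcd(g, n) = 1
gcd(12, 19) = 1
Since gcd = 1, 12 is a generator.

Yes, 12 generates ℤ_19


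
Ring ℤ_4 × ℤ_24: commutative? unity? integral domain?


Direct product ring; commutative with unity (1,1); but (1,0)·(0,1) = (0,0) gives zero divisors, so not an integral domain
Commutative: Yes
Integral domain: No
Has unity: Yes

ℤ_4 × ℤ_24: Commutative=Yes, Unity=Yes


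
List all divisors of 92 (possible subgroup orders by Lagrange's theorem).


Lagrange's theorem: |H| divides |G|
|G| = 92
Divisors of 92: 1, 2, 4, 23, 46, 92

Possible subgroup orders: {1, 2, 4, 23, 46, 92}


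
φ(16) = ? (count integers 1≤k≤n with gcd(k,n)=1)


φ(n) = count of k ∈ {1,...,n} with gcd(k,n)=1
Coprimes to 16: {1, 3, 5, 7, 9, 11, 13, 15}
Count: 8

φ(16) = 8


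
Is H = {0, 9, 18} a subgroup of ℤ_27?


Subgroup test for H = {0, 9, 18} in (ℤ_27, +):
(1) 0 ∈ H? Yes
(2) Closure: for all a,b ∈ H, (a+b) mod 27 ∈ H? Yes
(3) Inverses: for all a ∈ H, -a mod 27 ∈ H? Yes

Yes, H is a subgroup of ℤ_27


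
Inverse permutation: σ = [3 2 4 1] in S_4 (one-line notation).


To find σ⁻¹, swap domain and range:
σ(1) = 3 → σ⁻¹(3) = 1
σ(2) = 2 → σ⁻¹(2) = 2
σ(3) = 4 → σ⁻¹(4) = 3
σ(4) = 1 → σ⁻¹(1) = 4

σ⁻¹ = [4 2 1 3]


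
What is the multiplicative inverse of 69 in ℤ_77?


Use the extended Euclidean algorithm to write 1 = 69·s + 77·t; then s mod 77 is the inverse.
Euclidean algorithm:
  69 = 0·77 + 69
  77 = 1·69 + 8
  69 = 8·8 + 5
  8 = 1·5 + 3
  5 = 1·3 + 2
  3 = 1·2 + 1
  2 = 2·1 + 0
gcd(69,77) = 1
Back-substitution gives: 69·(-29) + 77·(26) = 1
So 69⁻¹ ≡ -29 ≡ 48 (mod 77)
Check: 69 × 48 = 3312 ≡ 1 (mod 77) ✓

69⁻¹ ≡ 48 (mod 77)


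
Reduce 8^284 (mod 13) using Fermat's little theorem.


Fermat's little theorem: if p is prime and gcd(a,p)=1, then a^(p-1) ≡ 1 (mod p)
p = 13 is prime, gcd(8,13) = 1
Reduce exponent: 284 mod 12 = 8
So 8^284 ≡ 8^8 (mod 13)
8^8 mod 13 = 1

8^284 ≡ 1 (mod 13)


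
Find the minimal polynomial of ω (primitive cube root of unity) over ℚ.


ω satisfies x² + x + 1 = 0 (the cyclotomic polynomial Φ₃)

Minimal polynomial: x² + x + 1


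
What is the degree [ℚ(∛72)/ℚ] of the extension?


∛72 has minimal polynomial x³ - 72 (irreducible over ℚ since 72 is not a perfect cube)

[ℚ(∛72)/ℚ] = 3


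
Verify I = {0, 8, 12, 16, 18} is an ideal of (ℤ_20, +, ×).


Check ideal conditions for I = {0, 8, 12, 16, 18} in ℤ_20:
(1) I is an additive subgroup? No
(2) For r ∈ ℤ_20 and a ∈ I: r·a ∈ I? No  [counterexample: r=2, a=12, r·a mod 20 = 4 ∉ I]

No, I is not an ideal of ℤ_20


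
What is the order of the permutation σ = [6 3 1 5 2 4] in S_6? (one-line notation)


Cycle decomposition: (1 6 4 5 2 3)
Cycle lengths: 6
Order = lcm(6) = 6

ord(σ) = 6


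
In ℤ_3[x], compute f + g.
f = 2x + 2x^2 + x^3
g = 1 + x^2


Add coefficients mod 3:
x^0: 0 + 1 = 1 (mod 3)
x^1: 2 + 0 = 2 (mod 3)
x^2: 2 + 1 = 0 (mod 3)
x^3: 1 + 0 = 1 (mod 3)
Result: 1 + 2x + x^3

f + g = 1 + 2x + x^3


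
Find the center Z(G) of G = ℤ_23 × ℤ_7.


Z(G) = {g ∈ G | gx = xg for all x ∈ G}
Direct product of abelian groups is abelian, so Z(G) = G

Z(ℤ_23 × ℤ_7) = ℤ_23 × ℤ_7


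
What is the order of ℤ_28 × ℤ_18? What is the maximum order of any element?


|ℤ_28 × ℤ_18| = 28 × 18 = 504
Max element order = lcm(28,18) = 252
Cyclic? No (gcd=2)

|ℤ_28×ℤ_18| = 504, max element order = 252


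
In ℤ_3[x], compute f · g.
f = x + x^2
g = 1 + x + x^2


Expand and collect like terms; reduce coefficients mod 3:
x^0: 0·1 = 0 ≡ 0 (mod 3)
x^1: 0·1 + 1·1 = 1 ≡ 1 (mod 3)
x^2: 0·1 + 1·1 + 1·1 = 2 ≡ 2 (mod 3)
x^3: 1·1 + 1·1 = 2 ≡ 2 (mod 3)
x^4: 1·1 = 1 ≡ 1 (mod 3)
Result: x + 2x^2 + 2x^3 + x^4

f · g = x + 2x^2 + 2x^3 + x^4


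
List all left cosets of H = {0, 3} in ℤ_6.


H = {0, 3}, |H| = 2
Number of cosets = |G|/|H| = 6/2 = 3
0 + H = {0, 3}
1 + H = {1, 4}
2 + H = {2, 5}

Cosets: 0+H={0,3}; 1+H={1,4}; 2+H={2,5}


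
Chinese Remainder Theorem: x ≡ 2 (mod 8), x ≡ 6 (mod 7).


m₁ = 8, m₂ = 7, gcd = 1, so CRT applies. M = m₁·m₂ = 56
Let M₁ = M/m₁ = 7, M₂ = M/m₂ = 8
Find y₁ ≡ M₁⁻¹ (mod m₁): 7⁻¹ ≡ 7 (mod 8)
Find y₂ ≡ M₂⁻¹ (mod m₂): 8⁻¹ ≡ 1 (mod 7)
x = a₁·M₁·y₁ + a₂·M₂·y₂ = 2·7·7 + 6·8·1 = 146
Reduce mod 56: x ≡ 34
Check: 34 mod 8 = 2 ✓, 34 mod 7 = 6 ✓

x ≡ 34 (mod 56)


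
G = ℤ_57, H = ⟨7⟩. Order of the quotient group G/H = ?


|⟨7⟩| = n / gcd(7, 57) = 57 / 1 = 57
H is normal (ℤ_57 is abelian).
|G/H| = |G| / |H| = 57 / 57 = 1

|G/H| = 1


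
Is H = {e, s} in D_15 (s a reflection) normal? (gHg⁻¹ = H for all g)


H = {e, s} in D_15 (s a reflection)
r·s·r⁻¹ = sr⁻² ≠ s for n ≥ 3, so {e, s} is not closed under conjugation

No, not a normal subgroup


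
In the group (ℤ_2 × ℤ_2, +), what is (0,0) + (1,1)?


Operation: componentwise addition mod (2, 2)
(0,0) + (1,1) = ((a₁+b₁) mod 2, (a₂+b₂) mod 2) with a = (0,0), b = (1,1)

(0,0) + (1,1) = (1,1)


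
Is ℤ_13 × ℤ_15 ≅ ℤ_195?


Comparing ℤ_13 × ℤ_15 and ℤ_195:
gcd(13,15) = 1, so ℤ_13 × ℤ_15 ≅ ℤ_195 (CRT)

Yes, ℤ_13 × ℤ_15 ≅ ℤ_195


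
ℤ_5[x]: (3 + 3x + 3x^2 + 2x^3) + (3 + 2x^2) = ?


Add coefficients mod 5:
x^0: 3 + 3 = 1 (mod 5)
x^1: 3 + 0 = 3 (mod 5)
x^2: 3 + 2 = 0 (mod 5)
x^3: 2 + 0 = 2 (mod 5)
Result: 1 + 3x + 2x^3

f + g = 1 + 3x + 2x^3


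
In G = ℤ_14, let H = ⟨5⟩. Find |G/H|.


|⟨5⟩| = n / gcd(5, 14) = 14 / 1 = 14
H is normal (ℤ_14 is abelian).
|G/H| = |G| / |H| = 14 / 14 = 1

|G/H| = 1


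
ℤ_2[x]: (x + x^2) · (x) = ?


Expand and collect like terms; reduce coefficients mod 2:
x^0: 0·0 = 0 ≡ 0 (mod 2)
x^1: 0·1 + 1·0 = 0 ≡ 0 (mod 2)
x^2: 1·1 + 1·0 = 1 ≡ 1 (mod 2)
x^3: 1·1 = 1 ≡ 1 (mod 2)
Result: x^2 + x^3

f · g = x^2 + x^3


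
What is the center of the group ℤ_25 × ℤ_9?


Z(G) = {g ∈ G | gx = xg for all x ∈ G}
Direct product of abelian groups is abelian, so Z(G) = G

Z(ℤ_25 × ℤ_9) = ℤ_25 × ℤ_9


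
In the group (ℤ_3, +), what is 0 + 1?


Operation: addition mod 3
0 + 1 = (a + b) mod 3 with a = 0, b = 1

0 + 1 = 1


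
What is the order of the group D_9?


|D_n| = 2n (n rotations and n reflections)
|D_9| = 2×9 = 18

|D_9| = 18


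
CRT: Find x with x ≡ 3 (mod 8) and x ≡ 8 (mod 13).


m₁ = 8, m₂ = 13, gcd = 1, so CRT applies. M = m₁·m₂ = 104
Let M₁ = M/m₁ = 13, M₂ = M/m₂ = 8
Find y₁ ≡ M₁⁻¹ (mod m₁): 13⁻¹ ≡ 5 (mod 8)
Find y₂ ≡ M₂⁻¹ (mod m₂): 8⁻¹ ≡ 5 (mod 13)
x = a₁·M₁·y₁ + a₂·M₂·y₂ = 3·13·5 + 8·8·5 = 515
Reduce mod 104: x ≡ 99
Check: 99 mod 8 = 3 ✓, 99 mod 13 = 8 ✓

x ≡ 99 (mod 104)


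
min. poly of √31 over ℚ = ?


√31 satisfies x² - 31 = 0, irreducible over ℚ since 31 is squarefree

Minimal polynomial: x² - 31


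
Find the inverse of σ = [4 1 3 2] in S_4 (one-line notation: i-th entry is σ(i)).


To find σ⁻¹, swap domain and range:
σ(1) = 4 → σ⁻¹(4) = 1
σ(2) = 1 → σ⁻¹(1) = 2
σ(3) = 3 → σ⁻¹(3) = 3
σ(4) = 2 → σ⁻¹(2) = 4

σ⁻¹ = [2 4 3 1]


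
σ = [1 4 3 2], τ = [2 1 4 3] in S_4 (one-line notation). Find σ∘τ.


σ∘τ: apply τ first, then σ
1 →τ 2 →σ 4
2 →τ 1 →σ 1
3 →τ 4 →σ 2
4 →τ 3 →σ 3

σ∘τ = [4 1 2 3]


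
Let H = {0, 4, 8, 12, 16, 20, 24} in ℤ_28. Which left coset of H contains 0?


0 + H = {0 + h (mod 28) : h ∈ H}
0+0=0, 0+4=4, 0+8=8, 0+12=12, 0+16=16, 0+20=20, 0+24=24

0 + H = {0, 4, 8, 12, 16, 20, 24}


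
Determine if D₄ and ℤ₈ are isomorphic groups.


Comparing D₄ and ℤ₈:
D₄ is non-abelian, ℤ₈ is abelian

No, D₄ ≇ ℤ₈


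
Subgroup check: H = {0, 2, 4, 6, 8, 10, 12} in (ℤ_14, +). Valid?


Subgroup test for H = {0, 2, 4, 6, 8, 10, 12} in (ℤ_14, +):
(1) 0 ∈ H? Yes
(2) Closure: for all a,b ∈ H, (a+b) mod 14 ∈ H? Yes
(3) Inverses: for all a ∈ H, -a mod 14 ∈ H? Yes

Yes, H is a subgroup of ℤ_14


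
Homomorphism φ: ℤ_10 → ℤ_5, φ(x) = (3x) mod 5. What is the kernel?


Kernel = preimage of identity
ker(φ) = {x ∈ ℤ_10 : 3x ≡ 0 (mod 5)}. Since 5 | 10, φ is well-defined. The kernel is the cyclic subgroup ⟨5⟩ of ℤ_10 (order 2), i.e. {0, 5}

ker(φ) = {0, 5}


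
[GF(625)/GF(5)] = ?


GF(625) = GF(5^4), so the extension degree is 4

[GF(625)/GF(5)] = 4


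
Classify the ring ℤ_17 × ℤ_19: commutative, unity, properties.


Direct product ring; commutative with unity (1,1); but (1,0)·(0,1) = (0,0) gives zero divisors, so not an integral domain
Commutative: Yes
Integral domain: No
Has unity: Yes

ℤ_17 × ℤ_19: Commutative=Yes, Unity=Yes


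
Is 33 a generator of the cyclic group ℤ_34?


g generates ℤ_n iff gcd(g, n) = 1
gcd(33, 34) = 1
Since gcd = 1, 33 is a generator.

Yes, 33 generates ℤ_34


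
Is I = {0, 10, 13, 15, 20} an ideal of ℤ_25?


Check ideal conditions for I = {0, 10, 13, 15, 20} in ℤ_25:
(1) I is an additive subgroup? No
(2) For r ∈ ℤ_25 and a ∈ I: r·a ∈ I? No  [counterexample: r=2, a=13, r·a mod 25 = 1 ∉ I]

No, I is not an ideal of ℤ_25


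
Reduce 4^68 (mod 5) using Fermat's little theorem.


Fermat's little theorem: if p is prime and gcd(a,p)=1, then a^(p-1) ≡ 1 (mod p)
p = 5 is prime, gcd(4,5) = 1
Reduce exponent: 68 mod 4 = 0
So 4^68 ≡ 4^0 (mod 5)
4^0 = 1

4^68 ≡ 1 (mod 5)


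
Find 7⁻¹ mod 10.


Use the extended Euclidean algorithm to write 1 = 7·s + 10·t; then s mod 10 is the inverse.
Euclidean algorithm:
  7 = 0·10 + 7
  10 = 1·7 + 3
  7 = 2·3 + 1
  3 = 3·1 + 0
gcd(7,10) = 1
Back-substitution gives: 7·(3) + 10·(-2) = 1
So 7⁻¹ ≡ 3 ≡ 3 (mod 10)
Check: 7 × 3 = 21 ≡ 1 (mod 10) ✓

7⁻¹ ≡ 3 (mod 10)


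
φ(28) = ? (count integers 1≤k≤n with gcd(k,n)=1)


φ(n) = count of k ∈ {1,...,n} with gcd(k,n)=1
Coprimes to 28: {1, 3, 5, 9, 11, 13, 15, 17, 19, 23, 25, 27}
Count: 12

φ(28) = 12


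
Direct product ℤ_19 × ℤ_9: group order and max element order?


|ℤ_19 × ℤ_9| = 19 × 9 = 171
Max element order = lcm(19,9) = 171
Cyclic? Yes (gcd=1)

|ℤ_19×ℤ_9| = 171, max element order = 171


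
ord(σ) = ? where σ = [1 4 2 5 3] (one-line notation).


Cycle decomposition: (2 4 5 3)
Cycle lengths: 4
Order = lcm(4) = 4

ord(σ) = 4


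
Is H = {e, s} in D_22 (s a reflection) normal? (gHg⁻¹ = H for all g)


H = {e, s} in D_22 (s a reflection)
r·s·r⁻¹ = sr⁻² ≠ s for n ≥ 3, so {e, s} is not closed under conjugation

No, not a normal subgroup


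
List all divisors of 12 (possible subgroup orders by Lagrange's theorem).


Lagrange's theorem: |H| divides |G|
|G| = 12
Divisors of 12: 1, 2, 3, 4, 6, 12

Possible subgroup orders: {1, 2, 3, 4, 6, 12}


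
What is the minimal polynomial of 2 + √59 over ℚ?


Let α = 2 + √59. Then α - 2 = √59, so (α - 2)² = 59, giving α² - 4α - 55 = 0. Degree 2 and α ∉ ℚ, so this is the minimal polynomial.

Minimal polynomial: x² - 4x - 55


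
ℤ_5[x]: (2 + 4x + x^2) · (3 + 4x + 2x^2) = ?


Expand and collect like terms; reduce coefficients mod 5:
x^0: 2·3 = 6 ≡ 1 (mod 5)
x^1: 2·4 + 4·3 = 20 ≡ 0 (mod 5)
x^2: 2·2 + 4·4 + 1·3 = 23 ≡ 3 (mod 5)
x^3: 4·2 + 1·4 = 12 ≡ 2 (mod 5)
x^4: 1·2 = 2 ≡ 2 (mod 5)
Result: 1 + 3x^2 + 2x^3 + 2x^4

f · g = 1 + 3x^2 + 2x^3 + 2x^4


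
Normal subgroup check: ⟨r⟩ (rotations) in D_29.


H = ⟨r⟩ (rotations) in D_29
The rotation subgroup ⟨r⟩ has index 2 in D_29, so it is normal

Yes, normal subgroup


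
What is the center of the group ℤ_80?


Z(G) = {g ∈ G | gx = xg for all x ∈ G}
ℤ_80 is abelian, so Z(G) = G

Z(ℤ_80) = ℤ_80


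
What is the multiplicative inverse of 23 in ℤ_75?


Use the extended Euclidean algorithm to write 1 = 23·s + 75·t; then s mod 75 is the inverse.
Euclidean algorithm:
  23 = 0·75 + 23
  75 = 3·23 + 6
  23 = 3·6 + 5
  6 = 1·5 + 1
  5 = 5·1 + 0
gcd(23,75) = 1
Back-substitution gives: 23·(-13) + 75·(4) = 1
So 23⁻¹ ≡ -13 ≡ 62 (mod 75)
Check: 23 × 62 = 1426 ≡ 1 (mod 75) ✓

23⁻¹ ≡ 62 (mod 75)


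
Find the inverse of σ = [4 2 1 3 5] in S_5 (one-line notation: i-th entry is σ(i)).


To find σ⁻¹, swap domain and range:
σ(1) = 4 → σ⁻¹(4) = 1
σ(2) = 2 → σ⁻¹(2) = 2
σ(3) = 1 → σ⁻¹(1) = 3
σ(4) = 3 → σ⁻¹(3) = 4
σ(5) = 5 → σ⁻¹(5) = 5

σ⁻¹ = [3 2 4 1 5]


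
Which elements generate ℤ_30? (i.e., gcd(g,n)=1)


g generates ℤ_n iff gcd(g,n) = 1
Prime factors of 30: 2, 3, 5
Generators are g ∈ {1,...,29} not divisible by any of these primes.
Generators: {1, 7, 11, 13, 17, 19, 23, 29}
Number of generators = φ(30) = 8

Generators of ℤ_30 = {1, 7, 11, 13, 17, 19, 23, 29}


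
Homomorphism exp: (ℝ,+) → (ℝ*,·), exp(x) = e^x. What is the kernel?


Kernel = preimage of identity
ker(exp) = {x ∈ ℝ | e^x = 1} = {0}

ker(exp) = {0}


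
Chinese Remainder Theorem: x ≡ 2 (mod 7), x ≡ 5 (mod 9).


m₁ = 7, m₂ = 9, gcd = 1, so CRT applies. M = m₁·m₂ = 63
Let M₁ = M/m₁ = 9, M₂ = M/m₂ = 7
Find y₁ ≡ M₁⁻¹ (mod m₁): 9⁻¹ ≡ 4 (mod 7)
Find y₂ ≡ M₂⁻¹ (mod m₂): 7⁻¹ ≡ 4 (mod 9)
x = a₁·M₁·y₁ + a₂·M₂·y₂ = 2·9·4 + 5·7·4 = 212
Reduce mod 63: x ≡ 23
Check: 23 mod 7 = 2 ✓, 23 mod 9 = 5 ✓

x ≡ 23 (mod 63)


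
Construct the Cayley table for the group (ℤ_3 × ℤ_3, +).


Elements: {(0,0), (0,1), (0,2), (1,0), (1,1), (1,2), (2,0), (2,1), (2,2)}
Operation: componentwise addition mod (3, 3)
Entry (a, b) = ((a₁+b₁) mod 3, (a₂+b₂) mod 3)

Cayley table:
      | (0,0) | (0,1) | (0,2) | (1,0) | (1,1) | (1,2) | (2,0) | (2,1) | (2,2)
(0,0) | (0,0) | (0,1) | (0,2) | (1,0) | (1,1) | (1,2) | (2,0) | (2,1) | (2,2)
(0,1) | (0,1) | (0,2) | (0,0) | (1,1) | (1,2) | (1,0) | (2,1) | (2,2) | (2,0)
(0,2) | (0,2) | (0,0) | (0,1) | (1,2) | (1,0) | (1,1) | (2,2) | (2,0) | (2,1)
(1,0) | (1,0) | (1,1) | (1,2) | (2,0) | (2,1) | (2,2) | (0,0) | (0,1) | (0,2)
(1,1) | (1,1) | (1,2) | (1,0) | (2,1) | (2,2) | (2,0) | (0,1) | (0,2) | (0,0)
(1,2) | (1,2) | (1,0) | (1,1) | (2,2) | (2,0) | (2,1) | (0,2) | (0,0) | (0,1)
(2,0) | (2,0) | (2,1) | (2,2) | (0,0) | (0,1) | (0,2) | (1,0) | (1,1) | (1,2)
(2,1) | (2,1) | (2,2) | (2,0) | (0,1) | (0,2) | (0,0) | (1,1) | (1,2) | (1,0)
(2,2) | (2,2) | (2,0) | (2,1) | (0,2) | (0,0) | (0,1) | (1,2) | (1,0) | (1,1)


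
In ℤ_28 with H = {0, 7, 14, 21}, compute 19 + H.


19 + H = {19 + h (mod 28) : h ∈ H}
19+0=19, 19+7=26, 19+14=5, 19+21=12
19 + H = {5, 12, 19, 26} = 5 + H

19 + H = {5, 12, 19, 26}


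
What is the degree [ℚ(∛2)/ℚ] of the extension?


∛2 has minimal polynomial x³ - 2 (irreducible over ℚ since 2 is not a perfect cube)

[ℚ(∛2)/ℚ] = 3


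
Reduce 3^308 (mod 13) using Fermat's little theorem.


Fermat's little theorem: if p is prime and gcd(a,p)=1, then a^(p-1) ≡ 1 (mod p)
p = 13 is prime, gcd(3,13) = 1
Reduce exponent: 308 mod 12 = 8
So 3^308 ≡ 3^8 (mod 13)
3^8 mod 13 = 9

3^308 ≡ 9 (mod 13)


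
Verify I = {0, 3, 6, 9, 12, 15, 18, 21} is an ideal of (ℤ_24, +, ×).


Check ideal conditions for I = {0, 3, 6, 9, 12, 15, 18, 21} in ℤ_24:
(1) I is an additive subgroup? Yes
(2) For r ∈ ℤ_24 and a ∈ I: r·a ∈ I? Yes

Yes, I is an ideal of ℤ_24


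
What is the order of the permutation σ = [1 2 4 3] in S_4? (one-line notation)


Cycle decomposition: (3 4)
Cycle lengths: 2
Order = lcm(2) = 2

ord(σ) = 2


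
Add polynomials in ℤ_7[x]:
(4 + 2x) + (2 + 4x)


Add coefficients mod 7:
x^0: 4 + 2 = 6 (mod 7)
x^1: 2 + 4 = 6 (mod 7)
Result: 6 + 6x

f + g = 6 + 6x


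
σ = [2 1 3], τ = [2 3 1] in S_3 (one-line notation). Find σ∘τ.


σ∘τ: apply τ first, then σ
1 →τ 2 →σ 1
2 →τ 3 →σ 3
3 →τ 1 →σ 2

σ∘τ = [1 3 2]


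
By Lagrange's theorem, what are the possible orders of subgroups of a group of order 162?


Lagrange's theorem: |H| divides |G|
|G| = 162
Divisors of 162: 1, 2, 3, 6, 9, 18, 27, 54, 81, 162

Possible subgroup orders: {1, 2, 3, 6, 9, 18, 27, 54, 81, 162}


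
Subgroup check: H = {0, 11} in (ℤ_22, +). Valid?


Subgroup test for H = {0, 11} in (ℤ_22, +):
(1) 0 ∈ H? Yes
(2) Closure: for all a,b ∈ H, (a+b) mod 22 ∈ H? Yes
(3) Inverses: for all a ∈ H, -a mod 22 ∈ H? Yes

Yes, H is a subgroup of ℤ_22


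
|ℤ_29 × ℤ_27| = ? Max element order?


|ℤ_29 × ℤ_27| = 29 × 27 = 783
Max element order = lcm(29,27) = 783
Cyclic? Yes (gcd=1)

|ℤ_29×ℤ_27| = 783, max element order = 783


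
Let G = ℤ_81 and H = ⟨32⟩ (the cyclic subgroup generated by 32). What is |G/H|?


|⟨32⟩| = n / gcd(32, 81) = 81 / 1 = 81
H is normal (ℤ_81 is abelian).
|G/H| = |G| / |H| = 81 / 81 = 1

|G/H| = 1


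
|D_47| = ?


|D_n| = 2n (n rotations and n reflections)
|D_47| = 2×47 = 94

|D_47| = 94


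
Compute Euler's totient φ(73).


Factor n: 73 = 73
φ(n) = n · ∏(1 - 1/p) over distinct primes p | n
φ(73) = 73 · (1 - 1/73) = 72

φ(73) = 72


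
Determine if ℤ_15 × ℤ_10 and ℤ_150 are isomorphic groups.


Comparing ℤ_15 × ℤ_10 and ℤ_150:
gcd(15,10) = 5 ≠ 1. Max element order in ℤ_15×ℤ_10 is lcm(15,10) = 30 < 150, so it has no element of order 150

No, ℤ_15 × ℤ_10 ≇ ℤ_150


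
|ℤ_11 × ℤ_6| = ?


|A × B| = |A| · |B|
|ℤ_11 × ℤ_6| = 11 × 6 = 66

|ℤ_11 × ℤ_6| = 66


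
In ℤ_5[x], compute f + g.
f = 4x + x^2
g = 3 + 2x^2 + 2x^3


Add coefficients mod 5:
x^0: 0 + 3 = 3 (mod 5)
x^1: 4 + 0 = 4 (mod 5)
x^2: 1 + 2 = 3 (mod 5)
x^3: 0 + 2 = 2 (mod 5)
Result: 3 + 4x + 3x^2 + 2x^3

f + g = 3 + 4x + 3x^2 + 2x^3


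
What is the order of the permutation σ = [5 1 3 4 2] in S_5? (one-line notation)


Cycle decomposition: (1 5 2)
Cycle lengths: 3
Order = lcm(3) = 3

ord(σ) = 3


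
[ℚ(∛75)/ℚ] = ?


∛75 has minimal polynomial x³ - 75 (irreducible over ℚ since 75 is not a perfect cube)

[ℚ(∛75)/ℚ] = 3


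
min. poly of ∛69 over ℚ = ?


∛69 satisfies x³ - 69 = 0, irreducible over ℚ (no rational root; 69 is not a perfect cube)

Minimal polynomial: x³ - 69


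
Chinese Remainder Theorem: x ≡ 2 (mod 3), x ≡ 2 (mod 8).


m₁ = 3, m₂ = 8, gcd = 1, so CRT applies. M = m₁·m₂ = 24
Let M₁ = M/m₁ = 8, M₂ = M/m₂ = 3
Find y₁ ≡ M₁⁻¹ (mod m₁): 8⁻¹ ≡ 2 (mod 3)
Find y₂ ≡ M₂⁻¹ (mod m₂): 3⁻¹ ≡ 3 (mod 8)
x = a₁·M₁·y₁ + a₂·M₂·y₂ = 2·8·2 + 2·3·3 = 50
Reduce mod 24: x ≡ 2
Check: 2 mod 3 = 2 ✓, 2 mod 8 = 2 ✓

x ≡ 2 (mod 24)


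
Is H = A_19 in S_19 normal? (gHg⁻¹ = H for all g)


H = A_19 in S_19
A_19 has index 2 in S_19, and every subgroup of index 2 is normal

Yes, normal subgroup


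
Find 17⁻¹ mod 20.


Use the extended Euclidean algorithm to write 1 = 17·s + 20·t; then s mod 20 is the inverse.
Euclidean algorithm:
  17 = 0·20 + 17
  20 = 1·17 + 3
  17 = 5·3 + 2
  3 = 1·2 + 1
  2 = 2·1 + 0
gcd(17,20) = 1
Back-substitution gives: 17·(-7) + 20·(6) = 1
So 17⁻¹ ≡ -7 ≡ 13 (mod 20)
Check: 17 × 13 = 221 ≡ 1 (mod 20) ✓

17⁻¹ ≡ 13 (mod 20)


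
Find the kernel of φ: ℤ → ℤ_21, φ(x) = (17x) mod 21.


Kernel = preimage of identity
ker(φ) = {x ∈ ℤ : 17x ≡ 0 (mod 21)}. gcd(17,21) = 1, so 17x ≡ 0 (mod 21) ⟺ x ≡ 0 (mod 21/1 = 21). Hence ker(φ) = 21ℤ

ker(φ) = 21ℤ


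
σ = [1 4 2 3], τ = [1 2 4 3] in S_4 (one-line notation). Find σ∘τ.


σ∘τ: apply τ first, then σ
1 →τ 1 →σ 1
2 →τ 2 →σ 4
3 →τ 4 →σ 3
4 →τ 3 →σ 2

σ∘τ = [1 4 3 2]


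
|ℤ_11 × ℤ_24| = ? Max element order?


|ℤ_11 × ℤ_24| = 11 × 24 = 264
Max element order = lcm(11,24) = 264
Cyclic? Yes (gcd=1)

|ℤ_11×ℤ_24| = 264, max element order = 264


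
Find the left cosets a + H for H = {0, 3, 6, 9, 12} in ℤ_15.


H = {0, 3, 6, 9, 12}, |H| = 5
Number of cosets = |G|/|H| = 15/5 = 3
0 + H = {0, 3, 6, 9, 12}
1 + H = {1, 4, 7, 10, 13}
2 + H = {2, 5, 8, 11, 14}

Cosets: 0+H={0,3,6,9,12}; 1+H={1,4,7,10,13}; 2+H={2,5,8,11,14}


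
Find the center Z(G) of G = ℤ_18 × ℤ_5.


Z(G) = {g ∈ G | gx = xg for all x ∈ G}
Direct product of abelian groups is abelian, so Z(G) = G

Z(ℤ_18 × ℤ_5) = ℤ_18 × ℤ_5


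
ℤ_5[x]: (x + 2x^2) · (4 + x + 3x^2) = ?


Expand and collect like terms; reduce coefficients mod 5:
x^0: 0·4 = 0 ≡ 0 (mod 5)
x^1: 0·1 + 1·4 = 4 ≡ 4 (mod 5)
x^2: 0·3 + 1·1 + 2·4 = 9 ≡ 4 (mod 5)
x^3: 1·3 + 2·1 = 5 ≡ 0 (mod 5)
x^4: 2·3 = 6 ≡ 1 (mod 5)
Result: 4x + 4x^2 + x^4

f · g = 4x + 4x^2 + x^4


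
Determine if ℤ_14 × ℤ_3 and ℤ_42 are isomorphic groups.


Comparing ℤ_14 × ℤ_3 and ℤ_42:
gcd(14,3) = 1, so ℤ_14 × ℤ_3 ≅ ℤ_42 (CRT)

Yes, ℤ_14 × ℤ_3 ≅ ℤ_42


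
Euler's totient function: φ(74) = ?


Factor n: 74 = 2 × 37
φ(n) = n · ∏(1 - 1/p) over distinct primes p | n
φ(74) = 74 · (1 - 1/2) · (1 - 1/37) = 36

φ(74) = 36


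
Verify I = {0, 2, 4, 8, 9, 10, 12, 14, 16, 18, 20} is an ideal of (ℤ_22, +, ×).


Check ideal conditions for I = {0, 2, 4, 8, 9, 10, 12, 14, 16, 18, 20} in ℤ_22:
(1) I is an additive subgroup? No
(2) For r ∈ ℤ_22 and a ∈ I: r·a ∈ I? No  [counterexample: r=2, a=14, r·a mod 22 = 6 ∉ I]

No, I is not an ideal of ℤ_22


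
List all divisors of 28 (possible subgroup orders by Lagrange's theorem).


Lagrange's theorem: |H| divides |G|
|G| = 28
Divisors of 28: 1, 2, 4, 7, 14, 28

Possible subgroup orders: {1, 2, 4, 7, 14, 28}


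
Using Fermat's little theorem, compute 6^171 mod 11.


Fermat's little theorem: if p is prime and gcd(a,p)=1, then a^(p-1) ≡ 1 (mod p)
p = 11 is prime, gcd(6,11) = 1
Reduce exponent: 171 mod 10 = 1
So 6^171 ≡ 6^1 (mod 11)
6^1 mod 11 = 6

6^171 ≡ 6 (mod 11)


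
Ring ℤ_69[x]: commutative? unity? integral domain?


ℤ_69 has zero divisors (3·23 ≡ 0), and these lift to constant zero divisors in ℤ_69[x]; so not an integral domain
Commutative: Yes
Integral domain: No
Has unity: Yes

ℤ_69[x]: Commutative=Yes, Unity=Yes


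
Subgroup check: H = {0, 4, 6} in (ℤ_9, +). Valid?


Subgroup test for H = {0, 4, 6} in (ℤ_9, +):
(1) 0 ∈ H? Yes
(2) Closure: for all a,b ∈ H, (a+b) mod 9 ∈ H? No  [counterexample: 4 + 4 = 8 ∉ H]
(3) Inverses: for all a ∈ H, -a mod 9 ∈ H? No

No, H is not a subgroup of ℤ_9


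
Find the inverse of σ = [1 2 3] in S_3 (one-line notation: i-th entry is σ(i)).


To find σ⁻¹, swap domain and range:
σ(1) = 1 → σ⁻¹(1) = 1
σ(2) = 2 → σ⁻¹(2) = 2
σ(3) = 3 → σ⁻¹(3) = 3

σ⁻¹ = [1 2 3]


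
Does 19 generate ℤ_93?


g generates ℤ_n iff gcd(g, n) = 1
gcd(19, 93) = 1
Since gcd = 1, 19 is a generator.

Yes, 19 generates ℤ_93


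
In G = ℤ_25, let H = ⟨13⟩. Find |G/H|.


|⟨13⟩| = n / gcd(13, 25) = 25 / 1 = 25
H is normal (ℤ_25 is abelian).
|G/H| = |G| / |H| = 25 / 25 = 1

|G/H| = 1


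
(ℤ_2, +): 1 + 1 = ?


Operation: addition mod 2
1 + 1 = (a + b) mod 2 with a = 1, b = 1

1 + 1 = 0


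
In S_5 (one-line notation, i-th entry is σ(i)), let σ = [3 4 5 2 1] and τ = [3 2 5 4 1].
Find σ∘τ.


σ∘τ: apply τ first, then σ
1 →τ 3 →σ 5
2 →τ 2 →σ 4
3 →τ 5 →σ 1
4 →τ 4 →σ 2
5 →τ 1 →σ 3

σ∘τ = [5 4 1 2 3]


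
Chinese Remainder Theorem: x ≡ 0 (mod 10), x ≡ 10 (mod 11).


m₁ = 10, m₂ = 11, gcd = 1, so CRT applies. M = m₁·m₂ = 110
Let M₁ = M/m₁ = 11, M₂ = M/m₂ = 10
Find y₁ ≡ M₁⁻¹ (mod m₁): 11⁻¹ ≡ 1 (mod 10)
Find y₂ ≡ M₂⁻¹ (mod m₂): 10⁻¹ ≡ 10 (mod 11)
x = a₁·M₁·y₁ + a₂·M₂·y₂ = 0·11·1 + 10·10·10 = 1000
Reduce mod 110: x ≡ 10
Check: 10 mod 10 = 0 ✓, 10 mod 11 = 10 ✓

x ≡ 10 (mod 110)


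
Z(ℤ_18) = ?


Z(G) = {g ∈ G | gx = xg for all x ∈ G}
ℤ_18 is abelian, so Z(G) = G

Z(ℤ_18) = ℤ_18


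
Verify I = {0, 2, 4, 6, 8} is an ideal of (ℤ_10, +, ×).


Check ideal conditions for I = {0, 2, 4, 6, 8} in ℤ_10:
(1) I is an additive subgroup? Yes
(2) For r ∈ ℤ_10 and a ∈ I: r·a ∈ I? Yes

Yes, I is an ideal of ℤ_10


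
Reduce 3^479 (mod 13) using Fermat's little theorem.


Fermat's little theorem: if p is prime and gcd(a,p)=1, then a^(p-1) ≡ 1 (mod p)
p = 13 is prime, gcd(3,13) = 1
Reduce exponent: 479 mod 12 = 11
So 3^479 ≡ 3^11 (mod 13)
3^11 mod 13 = 9

3^479 ≡ 9 (mod 13)


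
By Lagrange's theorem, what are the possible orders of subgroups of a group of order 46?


Lagrange's theorem: |H| divides |G|
|G| = 46
Divisors of 46: 1, 2, 23, 46

Possible subgroup orders: {1, 2, 23, 46}


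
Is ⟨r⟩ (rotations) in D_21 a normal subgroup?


H = ⟨r⟩ (rotations) in D_21
The rotation subgroup ⟨r⟩ has index 2 in D_21, so it is normal

Yes, normal subgroup


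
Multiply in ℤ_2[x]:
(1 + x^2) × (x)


Expand and collect like terms; reduce coefficients mod 2:
x^0: 1·0 = 0 ≡ 0 (mod 2)
x^1: 1·1 + 0·0 = 1 ≡ 1 (mod 2)
x^2: 0·1 + 1·0 = 0 ≡ 0 (mod 2)
x^3: 1·1 = 1 ≡ 1 (mod 2)
Result: x + x^3

f · g = x + x^3


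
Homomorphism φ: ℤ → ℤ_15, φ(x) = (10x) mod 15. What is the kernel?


Kernel = preimage of identity
ker(φ) = {x ∈ ℤ : 10x ≡ 0 (mod 15)}. gcd(10,15) = 5, so 10x ≡ 0 (mod 15) ⟺ x ≡ 0 (mod 15/5 = 3). Hence ker(φ) = 3ℤ

ker(φ) = 3ℤ


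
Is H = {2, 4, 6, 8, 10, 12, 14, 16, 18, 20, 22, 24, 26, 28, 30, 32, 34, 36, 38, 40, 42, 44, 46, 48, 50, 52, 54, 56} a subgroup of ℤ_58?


Subgroup test for H = {2, 4, 6, 8, 10, 12, 14, 16, 18, 20, 22, 24, 26, 28, 30, 32, 34, 36, 38, 40, 42, 44, 46, 48, 50, 52, 54, 56} in (ℤ_58, +):
(1) 0 ∈ H? No
(2) Closure: for all a,b ∈ H, (a+b) mod 58 ∈ H? No  [counterexample: 2 + 56 = 0 ∉ H]
(3) Inverses: for all a ∈ H, -a mod 58 ∈ H? Yes

No, H is not a subgroup of ℤ_58


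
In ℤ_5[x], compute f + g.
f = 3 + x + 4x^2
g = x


Add coefficients mod 5:
x^0: 3 + 0 = 3 (mod 5)
x^1: 1 + 1 = 2 (mod 5)
x^2: 4 + 0 = 4 (mod 5)
Result: 3 + 2x + 4x^2

f + g = 3 + 2x + 4x^2
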